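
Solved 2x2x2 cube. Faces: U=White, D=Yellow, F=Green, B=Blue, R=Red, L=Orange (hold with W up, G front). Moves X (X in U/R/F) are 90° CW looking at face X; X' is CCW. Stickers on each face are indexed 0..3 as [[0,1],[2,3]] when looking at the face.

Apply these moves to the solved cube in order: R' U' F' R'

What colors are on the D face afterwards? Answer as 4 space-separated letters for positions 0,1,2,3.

Answer: B W Y G

Derivation:
After move 1 (R'): R=RRRR U=WBWB F=GWGW D=YGYG B=YBYB
After move 2 (U'): U=BBWW F=OOGW R=GWRR B=RRYB L=YBOO
After move 3 (F'): F=OWOG U=BBGR R=GWYR D=BOYG L=YWOW
After move 4 (R'): R=WRGY U=BYGR F=OBOR D=BWYG B=GROB
Query: D face = BWYG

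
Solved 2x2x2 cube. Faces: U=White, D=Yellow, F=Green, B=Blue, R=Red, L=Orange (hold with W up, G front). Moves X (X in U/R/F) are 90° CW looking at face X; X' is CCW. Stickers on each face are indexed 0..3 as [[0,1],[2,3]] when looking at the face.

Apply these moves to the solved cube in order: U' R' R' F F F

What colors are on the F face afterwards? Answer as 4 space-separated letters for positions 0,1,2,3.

Answer: B R O G

Derivation:
After move 1 (U'): U=WWWW F=OOGG R=GGRR B=RRBB L=BBOO
After move 2 (R'): R=GRGR U=WBWR F=OWGW D=YOYG B=YRYB
After move 3 (R'): R=RRGG U=WYWY F=OBGR D=YWYW B=GROB
After move 4 (F): F=GORB U=WYOB R=WRYG D=GRYW L=BYOW
After move 5 (F): F=RGBO U=WYWY R=ORBG D=YWYW L=BGOR
After move 6 (F): F=BROG U=WYRG R=WRYG D=BOYW L=BYOW
Query: F face = BROG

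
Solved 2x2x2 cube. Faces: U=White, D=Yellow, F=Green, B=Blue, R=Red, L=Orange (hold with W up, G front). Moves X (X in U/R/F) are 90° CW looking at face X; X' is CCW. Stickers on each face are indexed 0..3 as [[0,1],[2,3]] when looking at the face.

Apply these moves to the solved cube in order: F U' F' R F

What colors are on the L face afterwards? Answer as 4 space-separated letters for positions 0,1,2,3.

After move 1 (F): F=GGGG U=WWOO R=WRWR D=RRYY L=OYOY
After move 2 (U'): U=WOWO F=OYGG R=GGWR B=WRBB L=BBOY
After move 3 (F'): F=YGOG U=WOGW R=RGRR D=BYYY L=BOOW
After move 4 (R): R=RRRG U=WGGG F=YYOY D=BBYW B=WROB
After move 5 (F): F=OYYY U=WGWO R=GRGG D=RRYW L=BBOB
Query: L face = BBOB

Answer: B B O B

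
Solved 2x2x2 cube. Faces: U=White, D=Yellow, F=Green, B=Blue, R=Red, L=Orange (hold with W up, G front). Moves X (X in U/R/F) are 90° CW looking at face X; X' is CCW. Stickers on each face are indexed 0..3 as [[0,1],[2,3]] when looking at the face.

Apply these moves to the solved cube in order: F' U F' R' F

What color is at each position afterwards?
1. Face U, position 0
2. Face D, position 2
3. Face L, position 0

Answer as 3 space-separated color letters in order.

After move 1 (F'): F=GGGG U=WWRR R=YRYR D=OOYY L=OWOW
After move 2 (U): U=RWRW F=YRGG R=BBYR B=OWBB L=GGOW
After move 3 (F'): F=RGYG U=RWBY R=OBOR D=GWYY L=GWOR
After move 4 (R'): R=BROO U=RBBO F=RWYY D=GGYG B=YWWB
After move 5 (F): F=YRYW U=RBRW R=BROO D=OBYG L=GGOG
Query 1: U[0] = R
Query 2: D[2] = Y
Query 3: L[0] = G

Answer: R Y G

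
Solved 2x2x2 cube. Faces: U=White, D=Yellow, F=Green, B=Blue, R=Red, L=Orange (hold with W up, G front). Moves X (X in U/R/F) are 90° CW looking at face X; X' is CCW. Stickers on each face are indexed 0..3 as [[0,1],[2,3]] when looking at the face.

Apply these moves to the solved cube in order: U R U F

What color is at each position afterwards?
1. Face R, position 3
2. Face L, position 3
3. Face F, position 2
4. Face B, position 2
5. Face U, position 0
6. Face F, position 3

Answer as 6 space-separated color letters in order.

After move 1 (U): U=WWWW F=RRGG R=BBRR B=OOBB L=GGOO
After move 2 (R): R=RBRB U=WRWG F=RYGY D=YBYO B=WOWB
After move 3 (U): U=WWGR F=RBGY R=WORB B=GGWB L=RYOO
After move 4 (F): F=GRYB U=WWOY R=GORB D=RWYO L=RYOB
Query 1: R[3] = B
Query 2: L[3] = B
Query 3: F[2] = Y
Query 4: B[2] = W
Query 5: U[0] = W
Query 6: F[3] = B

Answer: B B Y W W B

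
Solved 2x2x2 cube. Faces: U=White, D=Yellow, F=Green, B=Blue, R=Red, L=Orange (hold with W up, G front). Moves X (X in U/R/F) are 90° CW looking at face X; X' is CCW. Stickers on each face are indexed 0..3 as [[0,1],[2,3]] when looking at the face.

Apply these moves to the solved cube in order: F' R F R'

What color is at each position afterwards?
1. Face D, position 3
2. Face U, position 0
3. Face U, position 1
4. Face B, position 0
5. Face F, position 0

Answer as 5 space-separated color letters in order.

Answer: O W W B G

Derivation:
After move 1 (F'): F=GGGG U=WWRR R=YRYR D=OOYY L=OWOW
After move 2 (R): R=YYRR U=WGRG F=GOGY D=OBYB B=RBWB
After move 3 (F): F=GGYO U=WGWW R=RYGR D=RYYB L=OOOB
After move 4 (R'): R=YRRG U=WWWR F=GGYW D=RGYO B=BBYB
Query 1: D[3] = O
Query 2: U[0] = W
Query 3: U[1] = W
Query 4: B[0] = B
Query 5: F[0] = G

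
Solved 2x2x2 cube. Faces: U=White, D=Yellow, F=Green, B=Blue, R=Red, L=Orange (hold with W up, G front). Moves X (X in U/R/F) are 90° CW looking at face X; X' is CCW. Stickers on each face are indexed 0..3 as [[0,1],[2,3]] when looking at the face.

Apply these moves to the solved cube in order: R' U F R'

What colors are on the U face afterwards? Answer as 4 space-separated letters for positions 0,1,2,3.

After move 1 (R'): R=RRRR U=WBWB F=GWGW D=YGYG B=YBYB
After move 2 (U): U=WWBB F=RRGW R=YBRR B=OOYB L=GWOO
After move 3 (F): F=GRWR U=WWOW R=BBBR D=RYYG L=GYOG
After move 4 (R'): R=BRBB U=WYOO F=GWWW D=RRYR B=GOYB
Query: U face = WYOO

Answer: W Y O O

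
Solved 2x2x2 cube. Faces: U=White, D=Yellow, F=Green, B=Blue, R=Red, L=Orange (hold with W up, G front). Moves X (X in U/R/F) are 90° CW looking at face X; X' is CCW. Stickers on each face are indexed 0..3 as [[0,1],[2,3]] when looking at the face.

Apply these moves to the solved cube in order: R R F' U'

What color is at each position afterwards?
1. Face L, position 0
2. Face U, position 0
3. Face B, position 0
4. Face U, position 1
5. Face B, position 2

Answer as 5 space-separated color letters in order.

Answer: G Y W R G

Derivation:
After move 1 (R): R=RRRR U=WGWG F=GYGY D=YBYB B=WBWB
After move 2 (R): R=RRRR U=WYWY F=GBGB D=YWYW B=GBGB
After move 3 (F'): F=BBGG U=WYRR R=WRYR D=OOYW L=OYOW
After move 4 (U'): U=YRWR F=OYGG R=BBYR B=WRGB L=GBOW
Query 1: L[0] = G
Query 2: U[0] = Y
Query 3: B[0] = W
Query 4: U[1] = R
Query 5: B[2] = G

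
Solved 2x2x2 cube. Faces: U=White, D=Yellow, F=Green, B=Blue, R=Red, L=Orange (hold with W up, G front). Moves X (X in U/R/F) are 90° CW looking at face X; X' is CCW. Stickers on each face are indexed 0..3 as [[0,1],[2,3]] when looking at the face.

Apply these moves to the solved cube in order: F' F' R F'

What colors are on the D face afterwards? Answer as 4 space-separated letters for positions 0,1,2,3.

Answer: R R Y B

Derivation:
After move 1 (F'): F=GGGG U=WWRR R=YRYR D=OOYY L=OWOW
After move 2 (F'): F=GGGG U=WWYY R=OROR D=WWYY L=OROR
After move 3 (R): R=OORR U=WGYG F=GWGY D=WBYB B=YBWB
After move 4 (F'): F=WYGG U=WGOR R=BOWR D=RRYB L=OGOY
Query: D face = RRYB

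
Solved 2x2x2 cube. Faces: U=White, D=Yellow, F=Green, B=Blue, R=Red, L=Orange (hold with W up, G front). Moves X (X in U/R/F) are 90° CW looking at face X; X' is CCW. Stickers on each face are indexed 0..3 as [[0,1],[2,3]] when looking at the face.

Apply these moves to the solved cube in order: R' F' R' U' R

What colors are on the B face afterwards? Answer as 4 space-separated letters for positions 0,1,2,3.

Answer: R R Y B

Derivation:
After move 1 (R'): R=RRRR U=WBWB F=GWGW D=YGYG B=YBYB
After move 2 (F'): F=WWGG U=WBRR R=GRYR D=OOYG L=OBOW
After move 3 (R'): R=RRGY U=WYRY F=WBGR D=OWYG B=GBOB
After move 4 (U'): U=YYWR F=OBGR R=WBGY B=RROB L=GBOW
After move 5 (R): R=GWYB U=YBWR F=OWGG D=OOYR B=RRYB
Query: B face = RRYB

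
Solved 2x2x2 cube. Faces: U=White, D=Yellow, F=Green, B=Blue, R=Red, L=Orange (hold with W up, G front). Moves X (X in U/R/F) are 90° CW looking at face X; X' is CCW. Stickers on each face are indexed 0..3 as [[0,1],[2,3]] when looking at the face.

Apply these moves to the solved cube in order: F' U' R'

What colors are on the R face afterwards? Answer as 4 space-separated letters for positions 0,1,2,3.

After move 1 (F'): F=GGGG U=WWRR R=YRYR D=OOYY L=OWOW
After move 2 (U'): U=WRWR F=OWGG R=GGYR B=YRBB L=BBOW
After move 3 (R'): R=GRGY U=WBWY F=ORGR D=OWYG B=YROB
Query: R face = GRGY

Answer: G R G Y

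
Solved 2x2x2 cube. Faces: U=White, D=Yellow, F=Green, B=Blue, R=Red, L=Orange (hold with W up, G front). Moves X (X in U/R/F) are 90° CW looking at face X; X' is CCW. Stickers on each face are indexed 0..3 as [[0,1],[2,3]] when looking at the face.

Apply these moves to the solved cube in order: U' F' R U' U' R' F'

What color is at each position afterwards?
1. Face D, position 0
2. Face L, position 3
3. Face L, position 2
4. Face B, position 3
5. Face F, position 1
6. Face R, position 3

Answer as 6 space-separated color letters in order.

After move 1 (U'): U=WWWW F=OOGG R=GGRR B=RRBB L=BBOO
After move 2 (F'): F=OGOG U=WWGR R=YGYR D=BOYY L=BWOW
After move 3 (R): R=YYRG U=WGGG F=OOOY D=BBYR B=RRWB
After move 4 (U'): U=GGWG F=BWOY R=OORG B=YYWB L=RROW
After move 5 (U'): U=GGGW F=RROY R=BWRG B=OOWB L=YYOW
After move 6 (R'): R=WGBR U=GWGO F=RGOW D=BRYY B=ROBB
After move 7 (F'): F=GWRO U=GWWB R=RGBR D=YWYY L=YOOG
Query 1: D[0] = Y
Query 2: L[3] = G
Query 3: L[2] = O
Query 4: B[3] = B
Query 5: F[1] = W
Query 6: R[3] = R

Answer: Y G O B W R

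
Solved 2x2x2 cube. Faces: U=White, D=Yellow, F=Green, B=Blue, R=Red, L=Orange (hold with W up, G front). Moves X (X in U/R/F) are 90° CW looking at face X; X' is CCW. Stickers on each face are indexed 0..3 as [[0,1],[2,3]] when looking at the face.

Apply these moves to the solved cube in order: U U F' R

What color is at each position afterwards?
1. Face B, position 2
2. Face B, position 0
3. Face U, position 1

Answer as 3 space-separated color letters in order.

After move 1 (U): U=WWWW F=RRGG R=BBRR B=OOBB L=GGOO
After move 2 (U): U=WWWW F=BBGG R=OORR B=GGBB L=RROO
After move 3 (F'): F=BGBG U=WWOR R=YOYR D=ROYY L=RWOW
After move 4 (R): R=YYRO U=WGOG F=BOBY D=RBYG B=RGWB
Query 1: B[2] = W
Query 2: B[0] = R
Query 3: U[1] = G

Answer: W R G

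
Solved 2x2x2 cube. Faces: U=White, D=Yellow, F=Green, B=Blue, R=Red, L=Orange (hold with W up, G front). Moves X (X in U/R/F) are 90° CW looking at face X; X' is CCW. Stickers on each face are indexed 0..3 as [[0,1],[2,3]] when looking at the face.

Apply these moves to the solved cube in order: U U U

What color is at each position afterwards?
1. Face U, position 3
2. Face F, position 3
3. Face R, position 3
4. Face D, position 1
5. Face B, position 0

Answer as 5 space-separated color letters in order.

After move 1 (U): U=WWWW F=RRGG R=BBRR B=OOBB L=GGOO
After move 2 (U): U=WWWW F=BBGG R=OORR B=GGBB L=RROO
After move 3 (U): U=WWWW F=OOGG R=GGRR B=RRBB L=BBOO
Query 1: U[3] = W
Query 2: F[3] = G
Query 3: R[3] = R
Query 4: D[1] = Y
Query 5: B[0] = R

Answer: W G R Y R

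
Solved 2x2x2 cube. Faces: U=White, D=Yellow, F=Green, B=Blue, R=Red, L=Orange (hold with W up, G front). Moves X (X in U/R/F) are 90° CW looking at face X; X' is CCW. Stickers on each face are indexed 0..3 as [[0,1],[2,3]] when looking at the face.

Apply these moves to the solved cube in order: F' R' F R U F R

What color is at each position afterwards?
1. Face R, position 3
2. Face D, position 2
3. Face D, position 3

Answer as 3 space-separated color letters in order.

After move 1 (F'): F=GGGG U=WWRR R=YRYR D=OOYY L=OWOW
After move 2 (R'): R=RRYY U=WBRB F=GWGR D=OGYG B=YBOB
After move 3 (F): F=GGRW U=WBWW R=RRBY D=YRYG L=OOOG
After move 4 (R): R=BRYR U=WGWW F=GRRG D=YOYY B=WBBB
After move 5 (U): U=WWWG F=BRRG R=WBYR B=OOBB L=GROG
After move 6 (F): F=RBGR U=WWGR R=WBGR D=YWYY L=GYOO
After move 7 (R): R=GWRB U=WBGR F=RWGY D=YBYO B=ROWB
Query 1: R[3] = B
Query 2: D[2] = Y
Query 3: D[3] = O

Answer: B Y O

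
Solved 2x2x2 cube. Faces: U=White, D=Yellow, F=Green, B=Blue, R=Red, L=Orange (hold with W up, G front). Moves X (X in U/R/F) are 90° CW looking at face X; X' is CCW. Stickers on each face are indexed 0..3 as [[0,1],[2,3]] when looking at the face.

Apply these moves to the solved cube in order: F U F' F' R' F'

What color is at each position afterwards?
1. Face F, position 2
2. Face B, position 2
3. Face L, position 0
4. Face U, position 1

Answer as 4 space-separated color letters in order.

Answer: G O G B

Derivation:
After move 1 (F): F=GGGG U=WWOO R=WRWR D=RRYY L=OYOY
After move 2 (U): U=OWOW F=WRGG R=BBWR B=OYBB L=GGOY
After move 3 (F'): F=RGWG U=OWBW R=RBRR D=GYYY L=GWOO
After move 4 (F'): F=GGRW U=OWRR R=YBGR D=WOYY L=GWOB
After move 5 (R'): R=BRYG U=OBRO F=GWRR D=WGYW B=YYOB
After move 6 (F'): F=WRGR U=OBBY R=GRWG D=WBYW L=GOOR
Query 1: F[2] = G
Query 2: B[2] = O
Query 3: L[0] = G
Query 4: U[1] = B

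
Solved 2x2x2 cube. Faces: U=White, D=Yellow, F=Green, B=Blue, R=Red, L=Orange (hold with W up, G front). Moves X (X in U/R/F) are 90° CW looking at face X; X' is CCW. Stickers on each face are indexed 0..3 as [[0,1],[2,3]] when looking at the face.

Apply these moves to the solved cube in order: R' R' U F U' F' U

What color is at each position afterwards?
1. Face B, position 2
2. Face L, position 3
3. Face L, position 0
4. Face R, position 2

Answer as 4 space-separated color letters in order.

Answer: G W Y R

Derivation:
After move 1 (R'): R=RRRR U=WBWB F=GWGW D=YGYG B=YBYB
After move 2 (R'): R=RRRR U=WYWY F=GBGB D=YWYW B=GBGB
After move 3 (U): U=WWYY F=RRGB R=GBRR B=OOGB L=GBOO
After move 4 (F): F=GRBR U=WWOB R=YBYR D=RGYW L=GYOW
After move 5 (U'): U=WBWO F=GYBR R=GRYR B=YBGB L=OOOW
After move 6 (F'): F=YRGB U=WBGY R=GRRR D=OWYW L=OOOW
After move 7 (U): U=GWYB F=GRGB R=YBRR B=OOGB L=YROW
Query 1: B[2] = G
Query 2: L[3] = W
Query 3: L[0] = Y
Query 4: R[2] = R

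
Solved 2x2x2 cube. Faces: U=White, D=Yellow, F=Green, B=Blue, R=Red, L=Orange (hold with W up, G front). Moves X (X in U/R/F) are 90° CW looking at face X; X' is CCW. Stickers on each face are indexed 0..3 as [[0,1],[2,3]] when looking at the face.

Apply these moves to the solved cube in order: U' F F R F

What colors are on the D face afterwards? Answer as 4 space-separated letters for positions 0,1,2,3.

Answer: R B Y R

Derivation:
After move 1 (U'): U=WWWW F=OOGG R=GGRR B=RRBB L=BBOO
After move 2 (F): F=GOGO U=WWOB R=WGWR D=RGYY L=BYOY
After move 3 (F): F=GGOO U=WWYY R=OGBR D=WWYY L=BROG
After move 4 (R): R=BORG U=WGYO F=GWOY D=WBYR B=YRWB
After move 5 (F): F=OGYW U=WGGR R=YOOG D=RBYR L=BWOB
Query: D face = RBYR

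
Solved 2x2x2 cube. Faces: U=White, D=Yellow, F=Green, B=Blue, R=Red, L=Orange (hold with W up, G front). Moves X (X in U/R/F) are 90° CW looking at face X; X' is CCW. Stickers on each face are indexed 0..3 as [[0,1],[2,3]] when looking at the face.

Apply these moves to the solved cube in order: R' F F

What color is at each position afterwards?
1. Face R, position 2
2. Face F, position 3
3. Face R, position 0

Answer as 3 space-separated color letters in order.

Answer: O G O

Derivation:
After move 1 (R'): R=RRRR U=WBWB F=GWGW D=YGYG B=YBYB
After move 2 (F): F=GGWW U=WBOO R=WRBR D=RRYG L=OYOG
After move 3 (F): F=WGWG U=WBGY R=OROR D=BWYG L=OROR
Query 1: R[2] = O
Query 2: F[3] = G
Query 3: R[0] = O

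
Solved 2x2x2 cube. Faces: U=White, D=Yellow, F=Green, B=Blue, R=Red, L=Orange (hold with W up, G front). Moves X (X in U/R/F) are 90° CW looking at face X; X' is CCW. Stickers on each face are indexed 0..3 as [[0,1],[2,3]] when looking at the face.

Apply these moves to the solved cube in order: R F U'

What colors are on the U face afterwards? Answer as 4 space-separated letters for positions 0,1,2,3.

After move 1 (R): R=RRRR U=WGWG F=GYGY D=YBYB B=WBWB
After move 2 (F): F=GGYY U=WGOO R=WRGR D=RRYB L=OYOB
After move 3 (U'): U=GOWO F=OYYY R=GGGR B=WRWB L=WBOB
Query: U face = GOWO

Answer: G O W O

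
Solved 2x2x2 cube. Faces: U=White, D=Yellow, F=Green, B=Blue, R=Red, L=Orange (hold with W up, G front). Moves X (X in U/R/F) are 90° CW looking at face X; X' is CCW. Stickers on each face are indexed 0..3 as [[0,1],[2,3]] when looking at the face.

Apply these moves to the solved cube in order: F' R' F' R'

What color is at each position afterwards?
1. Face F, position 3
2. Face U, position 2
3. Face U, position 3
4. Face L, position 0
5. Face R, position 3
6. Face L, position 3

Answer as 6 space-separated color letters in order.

Answer: Y R Y O O R

Derivation:
After move 1 (F'): F=GGGG U=WWRR R=YRYR D=OOYY L=OWOW
After move 2 (R'): R=RRYY U=WBRB F=GWGR D=OGYG B=YBOB
After move 3 (F'): F=WRGG U=WBRY R=GROY D=WWYG L=OBOR
After move 4 (R'): R=RYGO U=WORY F=WBGY D=WRYG B=GBWB
Query 1: F[3] = Y
Query 2: U[2] = R
Query 3: U[3] = Y
Query 4: L[0] = O
Query 5: R[3] = O
Query 6: L[3] = R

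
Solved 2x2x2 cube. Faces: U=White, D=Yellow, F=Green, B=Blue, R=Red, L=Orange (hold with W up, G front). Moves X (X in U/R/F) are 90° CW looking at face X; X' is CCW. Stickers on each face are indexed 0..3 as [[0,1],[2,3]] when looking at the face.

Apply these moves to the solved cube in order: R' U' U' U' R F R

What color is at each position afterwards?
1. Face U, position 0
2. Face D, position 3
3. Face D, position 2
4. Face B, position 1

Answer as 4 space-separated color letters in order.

Answer: W B Y O

Derivation:
After move 1 (R'): R=RRRR U=WBWB F=GWGW D=YGYG B=YBYB
After move 2 (U'): U=BBWW F=OOGW R=GWRR B=RRYB L=YBOO
After move 3 (U'): U=BWBW F=YBGW R=OORR B=GWYB L=RROO
After move 4 (U'): U=WWBB F=RRGW R=YBRR B=OOYB L=GWOO
After move 5 (R): R=RYRB U=WRBW F=RGGG D=YYYO B=BOWB
After move 6 (F): F=GRGG U=WROW R=BYWB D=RRYO L=GYOY
After move 7 (R): R=WBBY U=WROG F=GRGO D=RWYB B=WORB
Query 1: U[0] = W
Query 2: D[3] = B
Query 3: D[2] = Y
Query 4: B[1] = O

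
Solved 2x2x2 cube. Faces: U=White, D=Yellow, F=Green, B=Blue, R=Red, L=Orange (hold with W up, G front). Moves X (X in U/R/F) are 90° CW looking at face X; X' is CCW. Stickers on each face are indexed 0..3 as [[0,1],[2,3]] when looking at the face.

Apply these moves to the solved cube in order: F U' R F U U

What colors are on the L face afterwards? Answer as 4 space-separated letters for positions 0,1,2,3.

After move 1 (F): F=GGGG U=WWOO R=WRWR D=RRYY L=OYOY
After move 2 (U'): U=WOWO F=OYGG R=GGWR B=WRBB L=BBOY
After move 3 (R): R=WGRG U=WYWG F=ORGY D=RBYW B=OROB
After move 4 (F): F=GOYR U=WYYB R=WGGG D=RWYW L=BROB
After move 5 (U): U=YWBY F=WGYR R=ORGG B=BROB L=GOOB
After move 6 (U): U=BYYW F=ORYR R=BRGG B=GOOB L=WGOB
Query: L face = WGOB

Answer: W G O B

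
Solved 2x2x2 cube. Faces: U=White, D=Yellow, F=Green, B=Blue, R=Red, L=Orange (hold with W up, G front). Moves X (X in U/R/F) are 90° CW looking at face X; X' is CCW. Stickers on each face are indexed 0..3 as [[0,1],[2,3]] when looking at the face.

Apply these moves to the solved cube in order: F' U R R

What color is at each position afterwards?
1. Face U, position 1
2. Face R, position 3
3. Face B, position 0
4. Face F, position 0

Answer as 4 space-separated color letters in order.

After move 1 (F'): F=GGGG U=WWRR R=YRYR D=OOYY L=OWOW
After move 2 (U): U=RWRW F=YRGG R=BBYR B=OWBB L=GGOW
After move 3 (R): R=YBRB U=RRRG F=YOGY D=OBYO B=WWWB
After move 4 (R): R=RYBB U=RORY F=YBGO D=OWYW B=GWRB
Query 1: U[1] = O
Query 2: R[3] = B
Query 3: B[0] = G
Query 4: F[0] = Y

Answer: O B G Y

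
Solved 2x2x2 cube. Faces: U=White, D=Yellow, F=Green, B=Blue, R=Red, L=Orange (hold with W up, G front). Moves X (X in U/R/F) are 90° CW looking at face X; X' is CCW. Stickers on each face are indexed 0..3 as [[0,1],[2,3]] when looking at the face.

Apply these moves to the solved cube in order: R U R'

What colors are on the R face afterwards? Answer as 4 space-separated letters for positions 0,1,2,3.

Answer: B R W R

Derivation:
After move 1 (R): R=RRRR U=WGWG F=GYGY D=YBYB B=WBWB
After move 2 (U): U=WWGG F=RRGY R=WBRR B=OOWB L=GYOO
After move 3 (R'): R=BRWR U=WWGO F=RWGG D=YRYY B=BOBB
Query: R face = BRWR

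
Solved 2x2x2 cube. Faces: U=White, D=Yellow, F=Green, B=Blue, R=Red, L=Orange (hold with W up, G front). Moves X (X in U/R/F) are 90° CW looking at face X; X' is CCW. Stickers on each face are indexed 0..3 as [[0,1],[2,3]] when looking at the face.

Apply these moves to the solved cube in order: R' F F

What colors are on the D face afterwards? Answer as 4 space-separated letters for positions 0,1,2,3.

Answer: B W Y G

Derivation:
After move 1 (R'): R=RRRR U=WBWB F=GWGW D=YGYG B=YBYB
After move 2 (F): F=GGWW U=WBOO R=WRBR D=RRYG L=OYOG
After move 3 (F): F=WGWG U=WBGY R=OROR D=BWYG L=OROR
Query: D face = BWYG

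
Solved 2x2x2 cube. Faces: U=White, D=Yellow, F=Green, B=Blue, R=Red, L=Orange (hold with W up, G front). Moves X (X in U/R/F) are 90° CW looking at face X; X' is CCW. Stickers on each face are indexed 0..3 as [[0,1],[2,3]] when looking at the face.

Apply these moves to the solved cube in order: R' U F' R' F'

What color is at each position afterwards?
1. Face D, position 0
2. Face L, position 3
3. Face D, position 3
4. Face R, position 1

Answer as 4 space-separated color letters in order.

Answer: B Y G R

Derivation:
After move 1 (R'): R=RRRR U=WBWB F=GWGW D=YGYG B=YBYB
After move 2 (U): U=WWBB F=RRGW R=YBRR B=OOYB L=GWOO
After move 3 (F'): F=RWRG U=WWYR R=GBYR D=WOYG L=GBOB
After move 4 (R'): R=BRGY U=WYYO F=RWRR D=WWYG B=GOOB
After move 5 (F'): F=WRRR U=WYBG R=WRWY D=BBYG L=GOOY
Query 1: D[0] = B
Query 2: L[3] = Y
Query 3: D[3] = G
Query 4: R[1] = R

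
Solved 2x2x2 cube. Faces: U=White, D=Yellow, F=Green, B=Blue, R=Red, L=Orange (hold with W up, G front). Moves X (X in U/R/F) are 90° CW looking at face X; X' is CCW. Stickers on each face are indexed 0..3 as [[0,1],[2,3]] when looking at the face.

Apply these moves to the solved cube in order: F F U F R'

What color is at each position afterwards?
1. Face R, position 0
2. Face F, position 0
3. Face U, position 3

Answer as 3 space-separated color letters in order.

Answer: B G O

Derivation:
After move 1 (F): F=GGGG U=WWOO R=WRWR D=RRYY L=OYOY
After move 2 (F): F=GGGG U=WWYY R=OROR D=WWYY L=OROR
After move 3 (U): U=YWYW F=ORGG R=BBOR B=ORBB L=GGOR
After move 4 (F): F=GOGR U=YWRG R=YBWR D=OBYY L=GWOW
After move 5 (R'): R=BRYW U=YBRO F=GWGG D=OOYR B=YRBB
Query 1: R[0] = B
Query 2: F[0] = G
Query 3: U[3] = O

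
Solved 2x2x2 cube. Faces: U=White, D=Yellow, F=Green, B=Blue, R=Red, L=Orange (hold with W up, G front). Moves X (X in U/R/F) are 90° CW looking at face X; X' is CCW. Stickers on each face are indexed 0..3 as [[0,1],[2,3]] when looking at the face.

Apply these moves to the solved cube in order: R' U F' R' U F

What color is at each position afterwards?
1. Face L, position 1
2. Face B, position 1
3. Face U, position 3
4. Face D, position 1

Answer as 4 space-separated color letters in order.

Answer: W B W G

Derivation:
After move 1 (R'): R=RRRR U=WBWB F=GWGW D=YGYG B=YBYB
After move 2 (U): U=WWBB F=RRGW R=YBRR B=OOYB L=GWOO
After move 3 (F'): F=RWRG U=WWYR R=GBYR D=WOYG L=GBOB
After move 4 (R'): R=BRGY U=WYYO F=RWRR D=WWYG B=GOOB
After move 5 (U): U=YWOY F=BRRR R=GOGY B=GBOB L=RWOB
After move 6 (F): F=RBRR U=YWBW R=OOYY D=GGYG L=RWOW
Query 1: L[1] = W
Query 2: B[1] = B
Query 3: U[3] = W
Query 4: D[1] = G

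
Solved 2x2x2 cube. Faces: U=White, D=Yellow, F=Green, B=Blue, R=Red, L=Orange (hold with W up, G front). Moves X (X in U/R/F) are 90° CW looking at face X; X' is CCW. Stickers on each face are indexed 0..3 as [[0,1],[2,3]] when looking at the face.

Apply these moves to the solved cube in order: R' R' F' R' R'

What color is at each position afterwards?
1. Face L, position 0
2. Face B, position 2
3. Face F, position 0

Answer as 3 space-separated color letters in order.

After move 1 (R'): R=RRRR U=WBWB F=GWGW D=YGYG B=YBYB
After move 2 (R'): R=RRRR U=WYWY F=GBGB D=YWYW B=GBGB
After move 3 (F'): F=BBGG U=WYRR R=WRYR D=OOYW L=OYOW
After move 4 (R'): R=RRWY U=WGRG F=BYGR D=OBYG B=WBOB
After move 5 (R'): R=RYRW U=WORW F=BGGG D=OYYR B=GBBB
Query 1: L[0] = O
Query 2: B[2] = B
Query 3: F[0] = B

Answer: O B B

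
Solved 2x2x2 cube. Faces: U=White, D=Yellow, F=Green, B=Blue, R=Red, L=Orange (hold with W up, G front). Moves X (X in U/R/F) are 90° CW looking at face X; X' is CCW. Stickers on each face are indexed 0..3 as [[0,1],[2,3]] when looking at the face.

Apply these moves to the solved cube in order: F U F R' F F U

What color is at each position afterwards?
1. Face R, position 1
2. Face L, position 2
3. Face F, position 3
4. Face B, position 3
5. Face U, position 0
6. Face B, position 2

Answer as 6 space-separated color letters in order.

Answer: Y O G B W B

Derivation:
After move 1 (F): F=GGGG U=WWOO R=WRWR D=RRYY L=OYOY
After move 2 (U): U=OWOW F=WRGG R=BBWR B=OYBB L=GGOY
After move 3 (F): F=GWGR U=OWYG R=OBWR D=WBYY L=GROR
After move 4 (R'): R=BROW U=OBYO F=GWGG D=WWYR B=YYBB
After move 5 (F): F=GGGW U=OBRR R=YROW D=OBYR L=GWOW
After move 6 (F): F=GGWG U=OBWW R=RRRW D=OYYR L=GOOB
After move 7 (U): U=WOWB F=RRWG R=YYRW B=GOBB L=GGOB
Query 1: R[1] = Y
Query 2: L[2] = O
Query 3: F[3] = G
Query 4: B[3] = B
Query 5: U[0] = W
Query 6: B[2] = B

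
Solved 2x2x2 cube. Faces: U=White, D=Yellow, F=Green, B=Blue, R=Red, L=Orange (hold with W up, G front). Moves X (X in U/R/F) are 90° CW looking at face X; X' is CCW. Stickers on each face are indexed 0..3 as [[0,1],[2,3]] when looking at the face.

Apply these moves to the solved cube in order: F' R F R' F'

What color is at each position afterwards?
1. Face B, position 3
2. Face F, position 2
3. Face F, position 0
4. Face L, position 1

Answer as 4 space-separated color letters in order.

Answer: B G G R

Derivation:
After move 1 (F'): F=GGGG U=WWRR R=YRYR D=OOYY L=OWOW
After move 2 (R): R=YYRR U=WGRG F=GOGY D=OBYB B=RBWB
After move 3 (F): F=GGYO U=WGWW R=RYGR D=RYYB L=OOOB
After move 4 (R'): R=YRRG U=WWWR F=GGYW D=RGYO B=BBYB
After move 5 (F'): F=GWGY U=WWYR R=GRRG D=OBYO L=OROW
Query 1: B[3] = B
Query 2: F[2] = G
Query 3: F[0] = G
Query 4: L[1] = R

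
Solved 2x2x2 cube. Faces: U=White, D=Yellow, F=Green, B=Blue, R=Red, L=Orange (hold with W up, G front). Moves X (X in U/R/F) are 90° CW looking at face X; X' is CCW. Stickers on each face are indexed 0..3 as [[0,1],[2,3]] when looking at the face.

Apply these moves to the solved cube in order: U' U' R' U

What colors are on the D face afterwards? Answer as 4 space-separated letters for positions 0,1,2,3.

After move 1 (U'): U=WWWW F=OOGG R=GGRR B=RRBB L=BBOO
After move 2 (U'): U=WWWW F=BBGG R=OORR B=GGBB L=RROO
After move 3 (R'): R=OROR U=WBWG F=BWGW D=YBYG B=YGYB
After move 4 (U): U=WWGB F=ORGW R=YGOR B=RRYB L=BWOO
Query: D face = YBYG

Answer: Y B Y G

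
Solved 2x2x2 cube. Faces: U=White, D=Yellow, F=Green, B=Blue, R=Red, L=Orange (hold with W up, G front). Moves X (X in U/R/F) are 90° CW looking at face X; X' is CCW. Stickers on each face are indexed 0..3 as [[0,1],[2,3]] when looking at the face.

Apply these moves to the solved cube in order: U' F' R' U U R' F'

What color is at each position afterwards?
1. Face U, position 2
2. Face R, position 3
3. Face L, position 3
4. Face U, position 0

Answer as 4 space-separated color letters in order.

After move 1 (U'): U=WWWW F=OOGG R=GGRR B=RRBB L=BBOO
After move 2 (F'): F=OGOG U=WWGR R=YGYR D=BOYY L=BWOW
After move 3 (R'): R=GRYY U=WBGR F=OWOR D=BGYG B=YROB
After move 4 (U): U=GWRB F=GROR R=YRYY B=BWOB L=OWOW
After move 5 (U): U=RGBW F=YROR R=BWYY B=OWOB L=GROW
After move 6 (R'): R=WYBY U=ROBO F=YGOW D=BRYR B=GWGB
After move 7 (F'): F=GWYO U=ROWB R=RYBY D=RWYR L=GOOB
Query 1: U[2] = W
Query 2: R[3] = Y
Query 3: L[3] = B
Query 4: U[0] = R

Answer: W Y B R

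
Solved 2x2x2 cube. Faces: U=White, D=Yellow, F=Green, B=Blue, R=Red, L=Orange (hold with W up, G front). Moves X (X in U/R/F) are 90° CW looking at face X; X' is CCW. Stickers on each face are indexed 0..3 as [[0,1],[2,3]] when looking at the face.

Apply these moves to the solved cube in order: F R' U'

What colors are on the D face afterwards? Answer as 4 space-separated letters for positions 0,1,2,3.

After move 1 (F): F=GGGG U=WWOO R=WRWR D=RRYY L=OYOY
After move 2 (R'): R=RRWW U=WBOB F=GWGO D=RGYG B=YBRB
After move 3 (U'): U=BBWO F=OYGO R=GWWW B=RRRB L=YBOY
Query: D face = RGYG

Answer: R G Y G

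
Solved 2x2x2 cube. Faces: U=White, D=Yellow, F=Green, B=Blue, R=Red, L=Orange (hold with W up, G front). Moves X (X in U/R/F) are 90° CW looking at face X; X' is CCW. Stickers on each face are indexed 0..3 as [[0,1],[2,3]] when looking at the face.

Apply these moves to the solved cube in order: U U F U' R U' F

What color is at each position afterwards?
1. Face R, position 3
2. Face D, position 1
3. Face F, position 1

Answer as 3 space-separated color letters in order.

Answer: B R G

Derivation:
After move 1 (U): U=WWWW F=RRGG R=BBRR B=OOBB L=GGOO
After move 2 (U): U=WWWW F=BBGG R=OORR B=GGBB L=RROO
After move 3 (F): F=GBGB U=WWOR R=WOWR D=ROYY L=RYOY
After move 4 (U'): U=WRWO F=RYGB R=GBWR B=WOBB L=GGOY
After move 5 (R): R=WGRB U=WYWB F=ROGY D=RBYW B=OORB
After move 6 (U'): U=YBWW F=GGGY R=RORB B=WGRB L=OOOY
After move 7 (F): F=GGYG U=YBYO R=WOWB D=RRYW L=OROB
Query 1: R[3] = B
Query 2: D[1] = R
Query 3: F[1] = G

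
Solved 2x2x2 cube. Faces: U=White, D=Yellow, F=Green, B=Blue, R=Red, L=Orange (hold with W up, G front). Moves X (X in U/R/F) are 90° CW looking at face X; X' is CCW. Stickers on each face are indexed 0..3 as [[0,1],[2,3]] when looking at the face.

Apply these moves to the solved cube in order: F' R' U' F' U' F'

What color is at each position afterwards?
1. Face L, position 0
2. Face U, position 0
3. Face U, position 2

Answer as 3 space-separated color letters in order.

Answer: R B W

Derivation:
After move 1 (F'): F=GGGG U=WWRR R=YRYR D=OOYY L=OWOW
After move 2 (R'): R=RRYY U=WBRB F=GWGR D=OGYG B=YBOB
After move 3 (U'): U=BBWR F=OWGR R=GWYY B=RROB L=YBOW
After move 4 (F'): F=WROG U=BBGY R=GWOY D=BWYG L=YROW
After move 5 (U'): U=BYBG F=YROG R=WROY B=GWOB L=RROW
After move 6 (F'): F=RGYO U=BYWO R=WRBY D=RWYG L=RGOB
Query 1: L[0] = R
Query 2: U[0] = B
Query 3: U[2] = W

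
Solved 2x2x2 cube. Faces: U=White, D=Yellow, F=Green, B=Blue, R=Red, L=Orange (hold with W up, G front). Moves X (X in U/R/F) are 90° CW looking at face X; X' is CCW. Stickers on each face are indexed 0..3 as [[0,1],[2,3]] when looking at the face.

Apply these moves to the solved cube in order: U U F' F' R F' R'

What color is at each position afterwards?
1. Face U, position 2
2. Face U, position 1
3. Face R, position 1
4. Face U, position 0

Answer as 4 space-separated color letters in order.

After move 1 (U): U=WWWW F=RRGG R=BBRR B=OOBB L=GGOO
After move 2 (U): U=WWWW F=BBGG R=OORR B=GGBB L=RROO
After move 3 (F'): F=BGBG U=WWOR R=YOYR D=ROYY L=RWOW
After move 4 (F'): F=GGBB U=WWYY R=OORR D=WWYY L=RROO
After move 5 (R): R=RORO U=WGYB F=GWBY D=WBYG B=YGWB
After move 6 (F'): F=WYGB U=WGRR R=BOWO D=ROYG L=RBOY
After move 7 (R'): R=OOBW U=WWRY F=WGGR D=RYYB B=GGOB
Query 1: U[2] = R
Query 2: U[1] = W
Query 3: R[1] = O
Query 4: U[0] = W

Answer: R W O W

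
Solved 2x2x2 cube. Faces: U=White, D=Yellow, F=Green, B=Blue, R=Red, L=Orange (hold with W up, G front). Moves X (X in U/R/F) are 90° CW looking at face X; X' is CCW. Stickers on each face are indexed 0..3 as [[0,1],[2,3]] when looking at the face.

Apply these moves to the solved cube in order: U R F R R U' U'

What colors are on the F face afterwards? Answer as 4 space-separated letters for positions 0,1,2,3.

After move 1 (U): U=WWWW F=RRGG R=BBRR B=OOBB L=GGOO
After move 2 (R): R=RBRB U=WRWG F=RYGY D=YBYO B=WOWB
After move 3 (F): F=GRYY U=WROG R=WBGB D=RRYO L=GYOB
After move 4 (R): R=GWBB U=WROY F=GRYO D=RWYW B=GORB
After move 5 (R): R=BGBW U=WROO F=GWYW D=RRYG B=YORB
After move 6 (U'): U=ROWO F=GYYW R=GWBW B=BGRB L=YOOB
After move 7 (U'): U=OORW F=YOYW R=GYBW B=GWRB L=BGOB
Query: F face = YOYW

Answer: Y O Y W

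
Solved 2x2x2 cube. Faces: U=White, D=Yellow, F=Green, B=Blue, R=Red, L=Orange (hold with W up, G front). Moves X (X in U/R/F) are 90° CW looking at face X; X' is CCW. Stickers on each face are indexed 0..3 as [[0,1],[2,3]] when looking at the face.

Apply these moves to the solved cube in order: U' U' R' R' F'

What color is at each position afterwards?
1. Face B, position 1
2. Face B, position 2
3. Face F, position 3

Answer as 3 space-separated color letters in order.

Answer: G B G

Derivation:
After move 1 (U'): U=WWWW F=OOGG R=GGRR B=RRBB L=BBOO
After move 2 (U'): U=WWWW F=BBGG R=OORR B=GGBB L=RROO
After move 3 (R'): R=OROR U=WBWG F=BWGW D=YBYG B=YGYB
After move 4 (R'): R=RROO U=WYWY F=BBGG D=YWYW B=GGBB
After move 5 (F'): F=BGBG U=WYRO R=WRYO D=ROYW L=RYOW
Query 1: B[1] = G
Query 2: B[2] = B
Query 3: F[3] = G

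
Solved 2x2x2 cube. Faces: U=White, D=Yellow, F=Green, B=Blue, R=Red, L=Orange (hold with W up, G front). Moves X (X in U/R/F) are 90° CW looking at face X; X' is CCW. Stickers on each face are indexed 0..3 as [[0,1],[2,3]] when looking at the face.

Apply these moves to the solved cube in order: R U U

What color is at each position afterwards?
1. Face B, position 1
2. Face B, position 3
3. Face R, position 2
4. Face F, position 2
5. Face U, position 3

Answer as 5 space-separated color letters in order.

Answer: Y B R G W

Derivation:
After move 1 (R): R=RRRR U=WGWG F=GYGY D=YBYB B=WBWB
After move 2 (U): U=WWGG F=RRGY R=WBRR B=OOWB L=GYOO
After move 3 (U): U=GWGW F=WBGY R=OORR B=GYWB L=RROO
Query 1: B[1] = Y
Query 2: B[3] = B
Query 3: R[2] = R
Query 4: F[2] = G
Query 5: U[3] = W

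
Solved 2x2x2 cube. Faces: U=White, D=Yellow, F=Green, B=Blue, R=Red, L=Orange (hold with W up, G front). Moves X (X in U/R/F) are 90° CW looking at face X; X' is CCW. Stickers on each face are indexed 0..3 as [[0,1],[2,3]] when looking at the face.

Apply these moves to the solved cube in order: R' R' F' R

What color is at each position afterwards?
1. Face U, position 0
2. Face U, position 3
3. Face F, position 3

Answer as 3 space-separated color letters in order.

Answer: W G W

Derivation:
After move 1 (R'): R=RRRR U=WBWB F=GWGW D=YGYG B=YBYB
After move 2 (R'): R=RRRR U=WYWY F=GBGB D=YWYW B=GBGB
After move 3 (F'): F=BBGG U=WYRR R=WRYR D=OOYW L=OYOW
After move 4 (R): R=YWRR U=WBRG F=BOGW D=OGYG B=RBYB
Query 1: U[0] = W
Query 2: U[3] = G
Query 3: F[3] = W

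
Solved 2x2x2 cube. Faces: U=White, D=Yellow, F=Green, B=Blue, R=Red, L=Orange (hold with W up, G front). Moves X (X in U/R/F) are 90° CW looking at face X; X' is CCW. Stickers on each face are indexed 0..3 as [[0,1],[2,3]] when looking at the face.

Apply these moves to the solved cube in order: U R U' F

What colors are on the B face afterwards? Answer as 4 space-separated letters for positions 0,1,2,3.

Answer: R B W B

Derivation:
After move 1 (U): U=WWWW F=RRGG R=BBRR B=OOBB L=GGOO
After move 2 (R): R=RBRB U=WRWG F=RYGY D=YBYO B=WOWB
After move 3 (U'): U=RGWW F=GGGY R=RYRB B=RBWB L=WOOO
After move 4 (F): F=GGYG U=RGOO R=WYWB D=RRYO L=WYOB
Query: B face = RBWB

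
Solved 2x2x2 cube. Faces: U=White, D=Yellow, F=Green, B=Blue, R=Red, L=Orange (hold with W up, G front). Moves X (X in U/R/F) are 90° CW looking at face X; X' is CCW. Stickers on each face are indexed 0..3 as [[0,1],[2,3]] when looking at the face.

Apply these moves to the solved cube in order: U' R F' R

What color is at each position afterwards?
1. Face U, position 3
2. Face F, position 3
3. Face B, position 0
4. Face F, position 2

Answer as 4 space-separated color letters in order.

After move 1 (U'): U=WWWW F=OOGG R=GGRR B=RRBB L=BBOO
After move 2 (R): R=RGRG U=WOWG F=OYGY D=YBYR B=WRWB
After move 3 (F'): F=YYOG U=WORR R=BGYG D=BOYR L=BGOW
After move 4 (R): R=YBGG U=WYRG F=YOOR D=BWYW B=RROB
Query 1: U[3] = G
Query 2: F[3] = R
Query 3: B[0] = R
Query 4: F[2] = O

Answer: G R R O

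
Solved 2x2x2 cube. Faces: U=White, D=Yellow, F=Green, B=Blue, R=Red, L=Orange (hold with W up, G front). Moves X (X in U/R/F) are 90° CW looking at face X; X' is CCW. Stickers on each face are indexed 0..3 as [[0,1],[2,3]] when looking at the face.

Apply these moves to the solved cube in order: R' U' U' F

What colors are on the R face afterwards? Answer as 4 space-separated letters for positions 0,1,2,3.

Answer: B O W R

Derivation:
After move 1 (R'): R=RRRR U=WBWB F=GWGW D=YGYG B=YBYB
After move 2 (U'): U=BBWW F=OOGW R=GWRR B=RRYB L=YBOO
After move 3 (U'): U=BWBW F=YBGW R=OORR B=GWYB L=RROO
After move 4 (F): F=GYWB U=BWOR R=BOWR D=ROYG L=RYOG
Query: R face = BOWR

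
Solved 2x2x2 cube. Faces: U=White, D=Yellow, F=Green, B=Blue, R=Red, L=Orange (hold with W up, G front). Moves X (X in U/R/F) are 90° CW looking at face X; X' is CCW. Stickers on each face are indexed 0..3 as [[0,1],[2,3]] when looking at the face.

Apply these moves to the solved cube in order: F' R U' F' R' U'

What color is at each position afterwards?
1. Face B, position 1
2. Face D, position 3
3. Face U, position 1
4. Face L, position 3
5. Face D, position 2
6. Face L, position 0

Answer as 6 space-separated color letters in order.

After move 1 (F'): F=GGGG U=WWRR R=YRYR D=OOYY L=OWOW
After move 2 (R): R=YYRR U=WGRG F=GOGY D=OBYB B=RBWB
After move 3 (U'): U=GGWR F=OWGY R=GORR B=YYWB L=RBOW
After move 4 (F'): F=WYOG U=GGGR R=BOOR D=BWYB L=RROW
After move 5 (R'): R=ORBO U=GWGY F=WGOR D=BYYG B=BYWB
After move 6 (U'): U=WYGG F=RROR R=WGBO B=ORWB L=BYOW
Query 1: B[1] = R
Query 2: D[3] = G
Query 3: U[1] = Y
Query 4: L[3] = W
Query 5: D[2] = Y
Query 6: L[0] = B

Answer: R G Y W Y B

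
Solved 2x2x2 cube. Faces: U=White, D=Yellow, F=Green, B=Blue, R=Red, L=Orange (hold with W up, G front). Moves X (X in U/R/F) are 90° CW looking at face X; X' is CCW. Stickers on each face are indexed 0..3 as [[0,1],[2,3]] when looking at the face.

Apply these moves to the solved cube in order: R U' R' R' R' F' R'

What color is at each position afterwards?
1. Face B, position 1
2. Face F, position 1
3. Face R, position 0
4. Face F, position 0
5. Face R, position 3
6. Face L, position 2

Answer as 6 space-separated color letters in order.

Answer: R O G B Y O

Derivation:
After move 1 (R): R=RRRR U=WGWG F=GYGY D=YBYB B=WBWB
After move 2 (U'): U=GGWW F=OOGY R=GYRR B=RRWB L=WBOO
After move 3 (R'): R=YRGR U=GWWR F=OGGW D=YOYY B=BRBB
After move 4 (R'): R=RRYG U=GBWB F=OWGR D=YGYW B=YROB
After move 5 (R'): R=RGRY U=GOWY F=OBGB D=YWYR B=WRGB
After move 6 (F'): F=BBOG U=GORR R=WGYY D=BOYR L=WYOW
After move 7 (R'): R=GYWY U=GGRW F=BOOR D=BBYG B=RROB
Query 1: B[1] = R
Query 2: F[1] = O
Query 3: R[0] = G
Query 4: F[0] = B
Query 5: R[3] = Y
Query 6: L[2] = O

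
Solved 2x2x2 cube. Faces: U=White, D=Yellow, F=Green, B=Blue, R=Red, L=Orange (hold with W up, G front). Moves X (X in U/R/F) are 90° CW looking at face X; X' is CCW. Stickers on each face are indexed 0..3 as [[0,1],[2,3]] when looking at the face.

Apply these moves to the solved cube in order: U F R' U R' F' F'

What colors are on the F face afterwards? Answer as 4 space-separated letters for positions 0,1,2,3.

Answer: B G W B

Derivation:
After move 1 (U): U=WWWW F=RRGG R=BBRR B=OOBB L=GGOO
After move 2 (F): F=GRGR U=WWOG R=WBWR D=RBYY L=GYOY
After move 3 (R'): R=BRWW U=WBOO F=GWGG D=RRYR B=YOBB
After move 4 (U): U=OWOB F=BRGG R=YOWW B=GYBB L=GWOY
After move 5 (R'): R=OWYW U=OBOG F=BWGB D=RRYG B=RYRB
After move 6 (F'): F=WBBG U=OBOY R=RWRW D=WYYG L=GGOO
After move 7 (F'): F=BGWB U=OBRR R=YWWW D=GOYG L=GYOO
Query: F face = BGWB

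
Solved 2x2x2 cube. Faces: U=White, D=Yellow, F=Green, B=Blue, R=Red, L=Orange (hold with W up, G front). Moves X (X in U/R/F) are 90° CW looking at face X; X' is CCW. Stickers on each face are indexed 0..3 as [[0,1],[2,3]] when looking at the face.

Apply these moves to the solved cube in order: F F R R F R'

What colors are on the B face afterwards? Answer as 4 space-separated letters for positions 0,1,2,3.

Answer: Y B R B

Derivation:
After move 1 (F): F=GGGG U=WWOO R=WRWR D=RRYY L=OYOY
After move 2 (F): F=GGGG U=WWYY R=OROR D=WWYY L=OROR
After move 3 (R): R=OORR U=WGYG F=GWGY D=WBYB B=YBWB
After move 4 (R): R=RORO U=WWYY F=GBGB D=WWYY B=GBGB
After move 5 (F): F=GGBB U=WWRR R=YOYO D=RRYY L=OWOW
After move 6 (R'): R=OOYY U=WGRG F=GWBR D=RGYB B=YBRB
Query: B face = YBRB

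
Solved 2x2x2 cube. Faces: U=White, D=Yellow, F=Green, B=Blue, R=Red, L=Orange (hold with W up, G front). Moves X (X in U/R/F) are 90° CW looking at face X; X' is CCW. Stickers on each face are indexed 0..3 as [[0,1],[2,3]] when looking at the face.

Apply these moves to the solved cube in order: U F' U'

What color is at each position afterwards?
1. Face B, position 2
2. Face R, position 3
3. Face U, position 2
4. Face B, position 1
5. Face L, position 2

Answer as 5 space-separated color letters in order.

After move 1 (U): U=WWWW F=RRGG R=BBRR B=OOBB L=GGOO
After move 2 (F'): F=RGRG U=WWBR R=YBYR D=GOYY L=GWOW
After move 3 (U'): U=WRWB F=GWRG R=RGYR B=YBBB L=OOOW
Query 1: B[2] = B
Query 2: R[3] = R
Query 3: U[2] = W
Query 4: B[1] = B
Query 5: L[2] = O

Answer: B R W B O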